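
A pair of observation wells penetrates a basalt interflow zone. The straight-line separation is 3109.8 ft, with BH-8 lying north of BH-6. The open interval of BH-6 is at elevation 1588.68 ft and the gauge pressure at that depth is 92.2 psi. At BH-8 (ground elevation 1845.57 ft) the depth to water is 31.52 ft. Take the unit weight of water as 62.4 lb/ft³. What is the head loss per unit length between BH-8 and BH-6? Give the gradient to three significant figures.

Pressure head at BH-6: ψ = 144·P/γ = 144 × 92.2 / 62.4 = 212.77 ft.
Total head at BH-6: h = z + ψ = 1588.68 + 212.77 = 1801.45 ft.
Total head at BH-8: h = 1845.57 − 31.52 = 1814.05 ft.
Head difference: h(BH-6) − h(BH-8) = 1801.45 − 1814.05 = -12.60 ft.
Hydraulic gradient: i = |Δh| / L = 12.60 / 3109.8 = 0.00405.

i ≈ 0.00405 ft/ft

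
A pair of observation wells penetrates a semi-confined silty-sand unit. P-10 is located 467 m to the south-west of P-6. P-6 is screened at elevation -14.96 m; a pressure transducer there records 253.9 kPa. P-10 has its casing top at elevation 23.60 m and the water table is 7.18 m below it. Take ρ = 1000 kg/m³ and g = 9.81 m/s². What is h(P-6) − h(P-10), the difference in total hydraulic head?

Δh ≈ -5.50 m

Pressure head at P-6: ψ = P/(ρg) = 253.9×1000 / (1000 × 9.81) = 25.88 m.
Total head at P-6: h = z + ψ = -14.96 + 25.88 = 10.92 m.
Total head at P-10: h = 23.60 − 7.18 = 16.42 m.
Head difference: h(P-6) − h(P-10) = 10.92 − 16.42 = -5.50 m.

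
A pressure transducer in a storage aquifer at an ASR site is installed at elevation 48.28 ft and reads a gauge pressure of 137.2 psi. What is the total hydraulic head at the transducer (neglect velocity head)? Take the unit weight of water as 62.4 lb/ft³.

ψ = 144·P/γ = 144 × 137.2 / 62.4 = 316.62 ft.
h = z + ψ = 48.28 + 316.62 = 364.90 ft.

h ≈ 364.90 ft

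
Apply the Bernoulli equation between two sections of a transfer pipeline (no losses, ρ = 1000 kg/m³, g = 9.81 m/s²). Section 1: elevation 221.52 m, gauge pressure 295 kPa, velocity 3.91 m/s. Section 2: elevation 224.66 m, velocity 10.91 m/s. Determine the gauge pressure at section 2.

P₂ ≈ 212 kPa

Pressure head at 1: ψ₁ = P₁/(ρg) = 295×1000 / (1000 × 9.81) = 30.07 m.
Velocity heads: v₁²/2g = 3.91²/19.62 = 0.779 m; v₂²/2g = 10.91²/19.62 = 6.067 m.
Total head H = z₁ + ψ₁ + v₁²/2g = 221.52 + 30.07 + 0.779 = 252.37 m.
ψ₂ = H − z₂ − v₂²/2g = 252.37 − 224.66 − 6.067 = 21.64 m.
P₂ = ρgψ₂ = 1000 × 9.81 × 21.64 ≈ 212 kPa.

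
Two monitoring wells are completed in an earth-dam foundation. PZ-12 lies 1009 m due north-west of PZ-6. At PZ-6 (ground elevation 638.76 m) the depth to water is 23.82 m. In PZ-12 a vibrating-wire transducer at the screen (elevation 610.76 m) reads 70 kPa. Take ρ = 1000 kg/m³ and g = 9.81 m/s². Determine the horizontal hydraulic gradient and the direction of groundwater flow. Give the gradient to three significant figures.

i ≈ 0.00293; groundwater flows toward the south-east

Total head at PZ-6: h = 638.76 − 23.82 = 614.94 m.
Pressure head at PZ-12: ψ = P/(ρg) = 70×1000 / (1000 × 9.81) = 7.14 m.
Total head at PZ-12: h = z + ψ = 610.76 + 7.14 = 617.90 m.
Head difference: h(PZ-6) − h(PZ-12) = 614.94 − 617.90 = -2.96 m.
Hydraulic gradient: i = |Δh| / L = 2.96 / 1009 = 0.00293.
Flow is from higher to lower head: from PZ-12 toward PZ-6, i.e. toward the south-east.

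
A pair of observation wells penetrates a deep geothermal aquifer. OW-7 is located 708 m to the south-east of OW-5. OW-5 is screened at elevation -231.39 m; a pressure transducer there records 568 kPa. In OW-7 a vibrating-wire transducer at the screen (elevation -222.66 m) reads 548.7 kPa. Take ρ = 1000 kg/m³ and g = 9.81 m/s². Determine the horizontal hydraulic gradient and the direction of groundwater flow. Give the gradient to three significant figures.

Pressure head at OW-5: ψ = P/(ρg) = 568×1000 / (1000 × 9.81) = 57.90 m.
Total head at OW-5: h = z + ψ = -231.39 + 57.90 = -173.49 m.
Pressure head at OW-7: ψ = P/(ρg) = 548.7×1000 / (1000 × 9.81) = 55.93 m.
Total head at OW-7: h = z + ψ = -222.66 + 55.93 = -166.73 m.
Head difference: h(OW-5) − h(OW-7) = -173.49 − (-166.73) = -6.76 m.
Hydraulic gradient: i = |Δh| / L = 6.76 / 708 = 0.00955.
Flow is from higher to lower head: from OW-7 toward OW-5, i.e. toward the north-west.

i ≈ 0.00955; groundwater flows toward the north-west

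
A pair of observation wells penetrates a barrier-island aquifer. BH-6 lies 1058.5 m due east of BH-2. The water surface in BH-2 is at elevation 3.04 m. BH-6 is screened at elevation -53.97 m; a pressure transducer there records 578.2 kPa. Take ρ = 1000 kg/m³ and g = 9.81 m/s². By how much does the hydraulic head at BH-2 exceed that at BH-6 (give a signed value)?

Δh ≈ -1.93 m

Total head at BH-2: h = 3.04 m (water level in the piezometer is the total head).
Pressure head at BH-6: ψ = P/(ρg) = 578.2×1000 / (1000 × 9.81) = 58.94 m.
Total head at BH-6: h = z + ψ = -53.97 + 58.94 = 4.97 m.
Head difference: h(BH-2) − h(BH-6) = 3.04 − 4.97 = -1.93 m.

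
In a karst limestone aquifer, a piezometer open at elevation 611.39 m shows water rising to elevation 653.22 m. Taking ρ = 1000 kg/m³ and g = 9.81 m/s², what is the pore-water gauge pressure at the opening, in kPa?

P ≈ 410 kPa

Pressure head ψ = h − z = 653.22 − 611.39 = 41.83 m.
P = ρgψ = 1000 × 9.81 × 41.83 = 410352 Pa ≈ 410 kPa.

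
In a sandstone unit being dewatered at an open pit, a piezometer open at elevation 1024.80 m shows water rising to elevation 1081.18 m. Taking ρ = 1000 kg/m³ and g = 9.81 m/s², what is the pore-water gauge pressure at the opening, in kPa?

Pressure head ψ = h − z = 1081.18 − 1024.80 = 56.38 m.
P = ρgψ = 1000 × 9.81 × 56.38 = 553088 Pa ≈ 553 kPa.

P ≈ 553 kPa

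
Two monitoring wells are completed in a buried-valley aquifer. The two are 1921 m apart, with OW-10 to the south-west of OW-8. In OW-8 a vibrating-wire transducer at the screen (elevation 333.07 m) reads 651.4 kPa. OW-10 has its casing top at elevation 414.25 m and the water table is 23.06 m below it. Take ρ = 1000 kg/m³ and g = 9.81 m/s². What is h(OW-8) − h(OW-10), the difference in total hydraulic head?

Δh ≈ 8.28 m

Pressure head at OW-8: ψ = P/(ρg) = 651.4×1000 / (1000 × 9.81) = 66.40 m.
Total head at OW-8: h = z + ψ = 333.07 + 66.40 = 399.47 m.
Total head at OW-10: h = 414.25 − 23.06 = 391.19 m.
Head difference: h(OW-8) − h(OW-10) = 399.47 − 391.19 = 8.28 m.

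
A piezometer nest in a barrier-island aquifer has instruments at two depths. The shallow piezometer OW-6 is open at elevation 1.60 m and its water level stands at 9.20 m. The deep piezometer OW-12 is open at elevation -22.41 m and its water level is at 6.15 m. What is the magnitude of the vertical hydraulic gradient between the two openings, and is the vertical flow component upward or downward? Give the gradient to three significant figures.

Total head at OW-6: h = 9.20 m (water level in the standpipe).
Total head at OW-12: h = 6.15 m.
Δh = h(OW-6) − h(OW-12) = 9.20 − 6.15 = 3.05 m.
Vertical separation Δz = 1.60 − (-22.41) = 24.01 m.
|i_v| = |Δh| / Δz = 3.05 / 24.01 = 0.127.
Head is higher in the shallow piezometer, so vertical flow is downward (recharge condition).

|i_v| ≈ 0.127; vertical flow is downward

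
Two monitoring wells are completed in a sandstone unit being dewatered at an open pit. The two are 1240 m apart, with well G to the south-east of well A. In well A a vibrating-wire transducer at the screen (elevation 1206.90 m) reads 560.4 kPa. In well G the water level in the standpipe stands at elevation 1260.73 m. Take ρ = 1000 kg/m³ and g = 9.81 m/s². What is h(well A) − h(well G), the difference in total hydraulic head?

Pressure head at well A: ψ = P/(ρg) = 560.4×1000 / (1000 × 9.81) = 57.13 m.
Total head at well A: h = z + ψ = 1206.90 + 57.13 = 1264.03 m.
Total head at well G: h = 1260.73 m (water level in the piezometer is the total head).
Head difference: h(well A) − h(well G) = 1264.03 − 1260.73 = 3.30 m.

Δh ≈ 3.30 m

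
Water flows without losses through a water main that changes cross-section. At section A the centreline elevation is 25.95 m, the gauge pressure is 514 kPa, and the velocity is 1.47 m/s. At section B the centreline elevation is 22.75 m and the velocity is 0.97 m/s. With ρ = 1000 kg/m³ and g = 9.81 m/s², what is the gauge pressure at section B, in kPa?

P₂ ≈ 546 kPa

Pressure head at A: ψ₁ = P₁/(ρg) = 514×1000 / (1000 × 9.81) = 52.40 m.
Velocity heads: v₁²/2g = 1.47²/19.62 = 0.110 m; v₂²/2g = 0.97²/19.62 = 0.048 m.
Total head H = z₁ + ψ₁ + v₁²/2g = 25.95 + 52.40 + 0.110 = 78.46 m.
ψ₂ = H − z₂ − v₂²/2g = 78.46 − 22.75 − 0.048 = 55.66 m.
P₂ = ρgψ₂ = 1000 × 9.81 × 55.66 ≈ 546 kPa.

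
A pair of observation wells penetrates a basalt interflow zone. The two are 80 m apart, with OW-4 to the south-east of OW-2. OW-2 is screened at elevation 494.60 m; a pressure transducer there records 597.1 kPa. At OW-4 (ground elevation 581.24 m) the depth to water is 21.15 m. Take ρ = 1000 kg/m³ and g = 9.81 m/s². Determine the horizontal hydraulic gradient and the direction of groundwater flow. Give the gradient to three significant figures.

i ≈ 0.0578; groundwater flows toward the north-west

Pressure head at OW-2: ψ = P/(ρg) = 597.1×1000 / (1000 × 9.81) = 60.87 m.
Total head at OW-2: h = z + ψ = 494.60 + 60.87 = 555.47 m.
Total head at OW-4: h = 581.24 − 21.15 = 560.09 m.
Head difference: h(OW-2) − h(OW-4) = 555.47 − 560.09 = -4.62 m.
Hydraulic gradient: i = |Δh| / L = 4.62 / 80 = 0.0578.
Flow is from higher to lower head: from OW-4 toward OW-2, i.e. toward the north-west.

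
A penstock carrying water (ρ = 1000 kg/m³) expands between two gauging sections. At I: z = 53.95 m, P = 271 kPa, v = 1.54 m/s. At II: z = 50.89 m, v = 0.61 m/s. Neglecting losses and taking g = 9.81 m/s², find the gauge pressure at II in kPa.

Pressure head at I: ψ₁ = P₁/(ρg) = 271×1000 / (1000 × 9.81) = 27.62 m.
Velocity heads: v₁²/2g = 1.54²/19.62 = 0.121 m; v₂²/2g = 0.61²/19.62 = 0.019 m.
Total head H = z₁ + ψ₁ + v₁²/2g = 53.95 + 27.62 + 0.121 = 81.69 m.
ψ₂ = H − z₂ − v₂²/2g = 81.69 − 50.89 − 0.019 = 30.78 m.
P₂ = ρgψ₂ = 1000 × 9.81 × 30.78 ≈ 302 kPa.

P₂ ≈ 302 kPa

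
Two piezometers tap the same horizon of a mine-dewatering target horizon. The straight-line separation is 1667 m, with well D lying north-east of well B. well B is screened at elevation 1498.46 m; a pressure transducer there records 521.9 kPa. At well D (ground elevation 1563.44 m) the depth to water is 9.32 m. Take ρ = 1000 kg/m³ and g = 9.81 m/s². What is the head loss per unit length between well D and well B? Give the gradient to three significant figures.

i ≈ 0.00148 m/m

Pressure head at well B: ψ = P/(ρg) = 521.9×1000 / (1000 × 9.81) = 53.20 m.
Total head at well B: h = z + ψ = 1498.46 + 53.20 = 1551.66 m.
Total head at well D: h = 1563.44 − 9.32 = 1554.12 m.
Head difference: h(well B) − h(well D) = 1551.66 − 1554.12 = -2.46 m.
Hydraulic gradient: i = |Δh| / L = 2.46 / 1667 = 0.00148.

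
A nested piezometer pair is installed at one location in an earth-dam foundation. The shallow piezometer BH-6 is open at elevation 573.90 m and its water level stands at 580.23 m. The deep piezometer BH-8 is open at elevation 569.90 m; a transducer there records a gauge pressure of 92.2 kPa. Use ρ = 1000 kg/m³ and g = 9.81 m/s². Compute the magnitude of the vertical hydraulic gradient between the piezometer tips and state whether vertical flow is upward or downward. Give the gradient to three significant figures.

Total head at BH-6: h = 580.23 m (water level in the standpipe).
Pressure head at BH-8: ψ = P/(ρg) = 92.2×1000 / (1000 × 9.81) = 9.40 m.
Total head at BH-8: h = z + ψ = 569.90 + 9.40 = 579.30 m.
Δh = h(BH-6) − h(BH-8) = 580.23 − 579.30 = 0.93 m.
Vertical separation Δz = 573.90 − 569.90 = 4.00 m.
|i_v| = |Δh| / Δz = 0.93 / 4.00 = 0.233.
Head is higher in the shallow piezometer, so vertical flow is downward (recharge condition).

|i_v| ≈ 0.233; vertical flow is downward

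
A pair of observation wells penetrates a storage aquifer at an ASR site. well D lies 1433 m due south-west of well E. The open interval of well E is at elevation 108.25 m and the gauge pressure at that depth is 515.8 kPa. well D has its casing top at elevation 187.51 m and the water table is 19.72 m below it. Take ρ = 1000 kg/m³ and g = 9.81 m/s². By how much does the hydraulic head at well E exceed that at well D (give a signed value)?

Δh ≈ -6.96 m

Pressure head at well E: ψ = P/(ρg) = 515.8×1000 / (1000 × 9.81) = 52.58 m.
Total head at well E: h = z + ψ = 108.25 + 52.58 = 160.83 m.
Total head at well D: h = 187.51 − 19.72 = 167.79 m.
Head difference: h(well E) − h(well D) = 160.83 − 167.79 = -6.96 m.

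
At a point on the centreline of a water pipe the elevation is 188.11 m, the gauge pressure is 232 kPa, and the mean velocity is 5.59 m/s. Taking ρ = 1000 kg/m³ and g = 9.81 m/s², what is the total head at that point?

h ≈ 213.35 m

Pressure head ψ = P/(ρg) = 232×1000 / (1000 × 9.81) = 23.65 m.
Velocity head = v²/(2g) = 5.59² / (2 × 9.81) = 1.593 m.
h = z + ψ + v²/(2g) = 188.11 + 23.65 + 1.593 = 213.35 m.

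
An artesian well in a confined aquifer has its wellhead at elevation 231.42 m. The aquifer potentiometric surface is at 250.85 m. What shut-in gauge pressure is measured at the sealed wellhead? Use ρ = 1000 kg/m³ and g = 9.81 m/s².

P ≈ 191 kPa

Head above the cap: Δh = 250.85 − 231.42 = 19.43 m.
P = ρgΔh = 1000 × 9.81 × 19.43 = 190608 Pa ≈ 191 kPa.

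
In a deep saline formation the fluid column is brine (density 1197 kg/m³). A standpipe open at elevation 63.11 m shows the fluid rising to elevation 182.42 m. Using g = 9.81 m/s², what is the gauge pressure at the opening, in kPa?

Pressure head ψ = h − z = 182.42 − 63.11 = 119.31 m.
P = ρgψ = 1197 × 9.81 × 119.31 = 1401006 Pa ≈ 1400 kPa.

P ≈ 1400 kPa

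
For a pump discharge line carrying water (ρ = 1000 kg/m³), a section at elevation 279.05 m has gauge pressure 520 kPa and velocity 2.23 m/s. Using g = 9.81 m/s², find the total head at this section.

h ≈ 332.31 m

Pressure head ψ = P/(ρg) = 520×1000 / (1000 × 9.81) = 53.01 m.
Velocity head = v²/(2g) = 2.23² / (2 × 9.81) = 0.253 m.
h = z + ψ + v²/(2g) = 279.05 + 53.01 + 0.253 = 332.31 m.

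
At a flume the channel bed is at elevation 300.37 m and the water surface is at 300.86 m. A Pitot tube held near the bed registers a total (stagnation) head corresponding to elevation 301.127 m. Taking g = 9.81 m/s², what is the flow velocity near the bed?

v ≈ 2.29 m/s

Near the bed, under hydrostatic conditions, the piezometric head (z + ψ) equals the free-surface elevation, 300.86 m.
Velocity head = total − piezometric = 301.127 − 300.86 = 0.267 m.
v = √(2g·h_v) = √(2 × 9.81 × 0.267) = 2.29 m/s.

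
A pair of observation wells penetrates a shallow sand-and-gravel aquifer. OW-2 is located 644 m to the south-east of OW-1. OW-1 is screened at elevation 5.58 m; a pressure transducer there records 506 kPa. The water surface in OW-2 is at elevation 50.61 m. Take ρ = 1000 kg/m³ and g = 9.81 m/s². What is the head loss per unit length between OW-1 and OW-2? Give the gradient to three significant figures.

Pressure head at OW-1: ψ = P/(ρg) = 506×1000 / (1000 × 9.81) = 51.58 m.
Total head at OW-1: h = z + ψ = 5.58 + 51.58 = 57.16 m.
Total head at OW-2: h = 50.61 m (water level in the piezometer is the total head).
Head difference: h(OW-1) − h(OW-2) = 57.16 − 50.61 = 6.55 m.
Hydraulic gradient: i = |Δh| / L = 6.55 / 644 = 0.0102.

i ≈ 0.0102 m/m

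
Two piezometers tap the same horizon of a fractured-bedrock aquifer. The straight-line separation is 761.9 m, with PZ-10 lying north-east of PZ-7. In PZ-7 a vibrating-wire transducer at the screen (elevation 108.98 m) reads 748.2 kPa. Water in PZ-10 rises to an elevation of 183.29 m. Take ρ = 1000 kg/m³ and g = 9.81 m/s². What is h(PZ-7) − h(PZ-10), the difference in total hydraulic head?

Pressure head at PZ-7: ψ = P/(ρg) = 748.2×1000 / (1000 × 9.81) = 76.27 m.
Total head at PZ-7: h = z + ψ = 108.98 + 76.27 = 185.25 m.
Total head at PZ-10: h = 183.29 m (water level in the piezometer is the total head).
Head difference: h(PZ-7) − h(PZ-10) = 185.25 − 183.29 = 1.96 m.

Δh ≈ 1.96 m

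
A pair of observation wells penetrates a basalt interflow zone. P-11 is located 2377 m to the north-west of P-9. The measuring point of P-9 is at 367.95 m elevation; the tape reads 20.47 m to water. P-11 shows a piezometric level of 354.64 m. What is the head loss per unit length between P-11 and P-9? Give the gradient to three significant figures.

i ≈ 0.00301 m/m

Total head at P-9: h = 367.95 − 20.47 = 347.48 m.
Total head at P-11: h = 354.64 m (water level in the piezometer is the total head).
Head difference: h(P-9) − h(P-11) = 347.48 − 354.64 = -7.16 m.
Hydraulic gradient: i = |Δh| / L = 7.16 / 2377 = 0.00301.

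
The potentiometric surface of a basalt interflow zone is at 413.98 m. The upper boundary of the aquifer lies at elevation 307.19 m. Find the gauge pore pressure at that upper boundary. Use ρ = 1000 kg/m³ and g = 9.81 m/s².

P ≈ 1050 kPa

Pressure head at the aquifer top: ψ = h − z = 413.98 − 307.19 = 106.79 m.
P = ρgψ = 1000 × 9.81 × 106.79 = 1047610 Pa ≈ 1050 kPa.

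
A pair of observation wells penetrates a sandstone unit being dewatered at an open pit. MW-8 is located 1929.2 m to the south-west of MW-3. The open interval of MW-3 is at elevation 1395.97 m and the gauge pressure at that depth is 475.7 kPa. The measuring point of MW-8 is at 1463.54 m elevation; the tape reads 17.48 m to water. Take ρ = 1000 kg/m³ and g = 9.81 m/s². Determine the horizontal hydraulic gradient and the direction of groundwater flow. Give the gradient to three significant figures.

Pressure head at MW-3: ψ = P/(ρg) = 475.7×1000 / (1000 × 9.81) = 48.49 m.
Total head at MW-3: h = z + ψ = 1395.97 + 48.49 = 1444.46 m.
Total head at MW-8: h = 1463.54 − 17.48 = 1446.06 m.
Head difference: h(MW-3) − h(MW-8) = 1444.46 − 1446.06 = -1.60 m.
Hydraulic gradient: i = |Δh| / L = 1.60 / 1929.2 = 0.000829.
Flow is from higher to lower head: from MW-8 toward MW-3, i.e. toward the north-east.

i ≈ 0.000829; groundwater flows toward the north-east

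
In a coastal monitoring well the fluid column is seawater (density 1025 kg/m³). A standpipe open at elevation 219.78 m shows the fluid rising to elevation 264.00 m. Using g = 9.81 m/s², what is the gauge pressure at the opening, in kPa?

P ≈ 445 kPa

Pressure head ψ = h − z = 264.00 − 219.78 = 44.22 m.
P = ρgψ = 1025 × 9.81 × 44.22 = 444643 Pa ≈ 445 kPa.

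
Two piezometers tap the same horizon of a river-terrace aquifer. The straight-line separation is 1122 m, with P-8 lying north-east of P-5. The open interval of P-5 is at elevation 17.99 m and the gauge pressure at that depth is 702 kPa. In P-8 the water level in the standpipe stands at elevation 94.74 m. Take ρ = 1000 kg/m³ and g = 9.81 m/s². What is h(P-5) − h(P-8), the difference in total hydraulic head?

Δh ≈ -5.19 m

Pressure head at P-5: ψ = P/(ρg) = 702×1000 / (1000 × 9.81) = 71.56 m.
Total head at P-5: h = z + ψ = 17.99 + 71.56 = 89.55 m.
Total head at P-8: h = 94.74 m (water level in the piezometer is the total head).
Head difference: h(P-5) − h(P-8) = 89.55 − 94.74 = -5.19 m.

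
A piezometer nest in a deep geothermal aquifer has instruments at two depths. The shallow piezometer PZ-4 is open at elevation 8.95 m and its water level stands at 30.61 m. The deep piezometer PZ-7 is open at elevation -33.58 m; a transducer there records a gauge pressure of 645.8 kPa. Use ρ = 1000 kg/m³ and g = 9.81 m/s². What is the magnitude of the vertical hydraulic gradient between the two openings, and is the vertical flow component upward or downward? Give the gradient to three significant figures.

|i_v| ≈ 0.0386; vertical flow is upward

Total head at PZ-4: h = 30.61 m (water level in the standpipe).
Pressure head at PZ-7: ψ = P/(ρg) = 645.8×1000 / (1000 × 9.81) = 65.83 m.
Total head at PZ-7: h = z + ψ = -33.58 + 65.83 = 32.25 m.
Δh = h(PZ-4) − h(PZ-7) = 30.61 − 32.25 = -1.64 m.
Vertical separation Δz = 8.95 − (-33.58) = 42.53 m.
|i_v| = |Δh| / Δz = 1.64 / 42.53 = 0.0386.
Head is higher in the deep piezometer, so vertical flow is upward (discharge condition).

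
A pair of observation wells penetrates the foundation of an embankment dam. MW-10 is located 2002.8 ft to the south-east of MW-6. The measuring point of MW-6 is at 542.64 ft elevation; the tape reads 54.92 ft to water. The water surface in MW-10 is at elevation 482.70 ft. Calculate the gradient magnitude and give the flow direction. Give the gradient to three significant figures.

Total head at MW-6: h = 542.64 − 54.92 = 487.72 ft.
Total head at MW-10: h = 482.70 ft (water level in the piezometer is the total head).
Head difference: h(MW-6) − h(MW-10) = 487.72 − 482.70 = 5.02 ft.
Hydraulic gradient: i = |Δh| / L = 5.02 / 2002.8 = 0.00251.
Flow is from higher to lower head: from MW-6 toward MW-10, i.e. toward the south-east.

i ≈ 0.00251; groundwater flows toward the south-east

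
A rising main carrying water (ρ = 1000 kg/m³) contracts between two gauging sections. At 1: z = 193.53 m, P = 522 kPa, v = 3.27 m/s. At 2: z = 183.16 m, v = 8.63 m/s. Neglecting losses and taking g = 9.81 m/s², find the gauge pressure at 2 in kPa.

P₂ ≈ 592 kPa

Pressure head at 1: ψ₁ = P₁/(ρg) = 522×1000 / (1000 × 9.81) = 53.21 m.
Velocity heads: v₁²/2g = 3.27²/19.62 = 0.545 m; v₂²/2g = 8.63²/19.62 = 3.796 m.
Total head H = z₁ + ψ₁ + v₁²/2g = 193.53 + 53.21 + 0.545 = 247.28 m.
ψ₂ = H − z₂ − v₂²/2g = 247.28 − 183.16 − 3.796 = 60.32 m.
P₂ = ρgψ₂ = 1000 × 9.81 × 60.32 ≈ 592 kPa.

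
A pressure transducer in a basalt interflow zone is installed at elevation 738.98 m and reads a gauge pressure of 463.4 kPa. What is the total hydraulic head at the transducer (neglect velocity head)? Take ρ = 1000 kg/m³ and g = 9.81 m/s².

ψ = P/(ρg) = 463.4×1000 / (1000 × 9.81) = 47.24 m.
h = z + ψ = 738.98 + 47.24 = 786.22 m.

h ≈ 786.22 m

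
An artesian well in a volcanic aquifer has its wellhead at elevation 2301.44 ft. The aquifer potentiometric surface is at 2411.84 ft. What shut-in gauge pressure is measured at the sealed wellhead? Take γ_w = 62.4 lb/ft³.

Head above the cap: Δh = 2411.84 − 2301.44 = 110.40 ft.
P = γΔh/144 = 62.4 × 110.40 / 144 = 47.8 psi.

P ≈ 47.8 psi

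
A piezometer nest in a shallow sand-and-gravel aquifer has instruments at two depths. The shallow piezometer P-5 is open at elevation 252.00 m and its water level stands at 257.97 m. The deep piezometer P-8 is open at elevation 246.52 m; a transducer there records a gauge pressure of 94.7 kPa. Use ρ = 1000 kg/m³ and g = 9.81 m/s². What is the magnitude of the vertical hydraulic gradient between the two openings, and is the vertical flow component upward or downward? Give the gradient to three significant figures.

Total head at P-5: h = 257.97 m (water level in the standpipe).
Pressure head at P-8: ψ = P/(ρg) = 94.7×1000 / (1000 × 9.81) = 9.65 m.
Total head at P-8: h = z + ψ = 246.52 + 9.65 = 256.17 m.
Δh = h(P-5) − h(P-8) = 257.97 − 256.17 = 1.80 m.
Vertical separation Δz = 252.00 − 246.52 = 5.48 m.
|i_v| = |Δh| / Δz = 1.80 / 5.48 = 0.328.
Head is higher in the shallow piezometer, so vertical flow is downward (recharge condition).

|i_v| ≈ 0.328; vertical flow is downward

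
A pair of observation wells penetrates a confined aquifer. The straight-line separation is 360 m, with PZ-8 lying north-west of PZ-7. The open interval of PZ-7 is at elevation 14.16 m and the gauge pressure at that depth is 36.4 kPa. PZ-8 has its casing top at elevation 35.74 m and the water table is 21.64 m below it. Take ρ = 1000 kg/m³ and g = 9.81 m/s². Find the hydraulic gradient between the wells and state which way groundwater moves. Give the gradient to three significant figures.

i ≈ 0.0105; groundwater flows toward the north-west

Pressure head at PZ-7: ψ = P/(ρg) = 36.4×1000 / (1000 × 9.81) = 3.71 m.
Total head at PZ-7: h = z + ψ = 14.16 + 3.71 = 17.87 m.
Total head at PZ-8: h = 35.74 − 21.64 = 14.10 m.
Head difference: h(PZ-7) − h(PZ-8) = 17.87 − 14.10 = 3.77 m.
Hydraulic gradient: i = |Δh| / L = 3.77 / 360 = 0.0105.
Flow is from higher to lower head: from PZ-7 toward PZ-8, i.e. toward the north-west.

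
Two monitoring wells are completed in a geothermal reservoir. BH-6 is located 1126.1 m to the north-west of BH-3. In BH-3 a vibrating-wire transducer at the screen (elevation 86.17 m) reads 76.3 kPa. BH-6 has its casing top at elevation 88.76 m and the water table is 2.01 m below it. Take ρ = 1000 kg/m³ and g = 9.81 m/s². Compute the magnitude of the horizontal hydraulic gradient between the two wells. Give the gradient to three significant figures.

Pressure head at BH-3: ψ = P/(ρg) = 76.3×1000 / (1000 × 9.81) = 7.78 m.
Total head at BH-3: h = z + ψ = 86.17 + 7.78 = 93.95 m.
Total head at BH-6: h = 88.76 − 2.01 = 86.75 m.
Head difference: h(BH-3) − h(BH-6) = 93.95 − 86.75 = 7.20 m.
Hydraulic gradient: i = |Δh| / L = 7.20 / 1126.1 = 0.00639.

i ≈ 0.00639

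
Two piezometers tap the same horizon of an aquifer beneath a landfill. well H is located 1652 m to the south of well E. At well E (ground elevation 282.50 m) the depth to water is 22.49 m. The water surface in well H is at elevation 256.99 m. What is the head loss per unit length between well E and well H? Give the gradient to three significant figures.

Total head at well E: h = 282.50 − 22.49 = 260.01 m.
Total head at well H: h = 256.99 m (water level in the piezometer is the total head).
Head difference: h(well E) − h(well H) = 260.01 − 256.99 = 3.02 m.
Hydraulic gradient: i = |Δh| / L = 3.02 / 1652 = 0.00183.

i ≈ 0.00183 m/m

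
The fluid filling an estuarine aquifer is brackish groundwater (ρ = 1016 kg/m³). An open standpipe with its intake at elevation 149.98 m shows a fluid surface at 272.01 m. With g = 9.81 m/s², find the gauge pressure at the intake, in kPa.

P ≈ 1220 kPa

Pressure head ψ = h − z = 272.01 − 149.98 = 122.03 m.
P = ρgψ = 1016 × 9.81 × 122.03 = 1216268 Pa ≈ 1220 kPa.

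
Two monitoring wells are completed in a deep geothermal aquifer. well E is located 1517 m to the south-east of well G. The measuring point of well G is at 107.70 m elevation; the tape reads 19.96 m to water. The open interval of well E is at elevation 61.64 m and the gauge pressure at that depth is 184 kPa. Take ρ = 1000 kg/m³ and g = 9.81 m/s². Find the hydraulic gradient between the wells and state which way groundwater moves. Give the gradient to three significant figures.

Total head at well G: h = 107.70 − 19.96 = 87.74 m.
Pressure head at well E: ψ = P/(ρg) = 184×1000 / (1000 × 9.81) = 18.76 m.
Total head at well E: h = z + ψ = 61.64 + 18.76 = 80.40 m.
Head difference: h(well G) − h(well E) = 87.74 − 80.40 = 7.34 m.
Hydraulic gradient: i = |Δh| / L = 7.34 / 1517 = 0.00484.
Flow is from higher to lower head: from well G toward well E, i.e. toward the south-east.

i ≈ 0.00484; groundwater flows toward the south-east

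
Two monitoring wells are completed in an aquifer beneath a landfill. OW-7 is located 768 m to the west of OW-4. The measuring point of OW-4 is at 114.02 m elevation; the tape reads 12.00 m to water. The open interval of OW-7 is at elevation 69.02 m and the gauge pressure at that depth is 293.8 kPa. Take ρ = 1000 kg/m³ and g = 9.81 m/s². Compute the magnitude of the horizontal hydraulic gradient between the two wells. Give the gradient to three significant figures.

i ≈ 0.00397

Total head at OW-4: h = 114.02 − 12.00 = 102.02 m.
Pressure head at OW-7: ψ = P/(ρg) = 293.8×1000 / (1000 × 9.81) = 29.95 m.
Total head at OW-7: h = z + ψ = 69.02 + 29.95 = 98.97 m.
Head difference: h(OW-4) − h(OW-7) = 102.02 − 98.97 = 3.05 m.
Hydraulic gradient: i = |Δh| / L = 3.05 / 768 = 0.00397.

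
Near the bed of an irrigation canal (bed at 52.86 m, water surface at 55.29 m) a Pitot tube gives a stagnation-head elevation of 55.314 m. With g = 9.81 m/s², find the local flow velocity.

v ≈ 0.686 m/s

Near the bed, under hydrostatic conditions, the piezometric head (z + ψ) equals the free-surface elevation, 55.29 m.
Velocity head = total − piezometric = 55.314 − 55.29 = 0.024 m.
v = √(2g·h_v) = √(2 × 9.81 × 0.024) = 0.686 m/s.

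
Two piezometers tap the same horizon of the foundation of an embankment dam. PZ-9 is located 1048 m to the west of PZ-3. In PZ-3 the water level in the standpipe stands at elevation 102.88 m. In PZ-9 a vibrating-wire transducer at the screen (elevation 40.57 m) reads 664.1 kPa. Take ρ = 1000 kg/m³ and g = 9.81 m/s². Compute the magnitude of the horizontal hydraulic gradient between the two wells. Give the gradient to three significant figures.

i ≈ 0.00514

Total head at PZ-3: h = 102.88 m (water level in the piezometer is the total head).
Pressure head at PZ-9: ψ = P/(ρg) = 664.1×1000 / (1000 × 9.81) = 67.70 m.
Total head at PZ-9: h = z + ψ = 40.57 + 67.70 = 108.27 m.
Head difference: h(PZ-3) − h(PZ-9) = 102.88 − 108.27 = -5.39 m.
Hydraulic gradient: i = |Δh| / L = 5.39 / 1048 = 0.00514.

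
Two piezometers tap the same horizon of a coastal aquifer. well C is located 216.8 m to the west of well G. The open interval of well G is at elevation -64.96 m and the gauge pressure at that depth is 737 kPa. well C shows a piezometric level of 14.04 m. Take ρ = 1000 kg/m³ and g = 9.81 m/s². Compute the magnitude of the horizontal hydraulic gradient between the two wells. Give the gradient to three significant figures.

i ≈ 0.0179

Pressure head at well G: ψ = P/(ρg) = 737×1000 / (1000 × 9.81) = 75.13 m.
Total head at well G: h = z + ψ = -64.96 + 75.13 = 10.17 m.
Total head at well C: h = 14.04 m (water level in the piezometer is the total head).
Head difference: h(well G) − h(well C) = 10.17 − 14.04 = -3.87 m.
Hydraulic gradient: i = |Δh| / L = 3.87 / 216.8 = 0.0179.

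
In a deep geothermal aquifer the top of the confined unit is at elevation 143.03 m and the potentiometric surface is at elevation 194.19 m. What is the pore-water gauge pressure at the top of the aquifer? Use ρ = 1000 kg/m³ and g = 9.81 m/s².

P ≈ 502 kPa

Pressure head at the aquifer top: ψ = h − z = 194.19 − 143.03 = 51.16 m.
P = ρgψ = 1000 × 9.81 × 51.16 = 501880 Pa ≈ 502 kPa.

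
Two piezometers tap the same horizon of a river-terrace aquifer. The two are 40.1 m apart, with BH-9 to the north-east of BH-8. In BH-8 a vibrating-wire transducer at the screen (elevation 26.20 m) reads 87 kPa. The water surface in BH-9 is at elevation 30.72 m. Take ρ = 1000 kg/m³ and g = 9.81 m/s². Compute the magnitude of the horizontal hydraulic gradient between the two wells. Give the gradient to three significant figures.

Pressure head at BH-8: ψ = P/(ρg) = 87×1000 / (1000 × 9.81) = 8.87 m.
Total head at BH-8: h = z + ψ = 26.20 + 8.87 = 35.07 m.
Total head at BH-9: h = 30.72 m (water level in the piezometer is the total head).
Head difference: h(BH-8) − h(BH-9) = 35.07 − 30.72 = 4.35 m.
Hydraulic gradient: i = |Δh| / L = 4.35 / 40.1 = 0.108.

i ≈ 0.108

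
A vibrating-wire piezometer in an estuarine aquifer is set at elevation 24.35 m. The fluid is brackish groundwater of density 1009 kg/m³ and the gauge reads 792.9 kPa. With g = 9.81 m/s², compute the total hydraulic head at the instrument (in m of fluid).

ψ = P/(ρg) = 792.9×1000 / (1009 × 9.81) = 80.10 m.
h = z + ψ = 24.35 + 80.10 = 104.45 m.

h ≈ 104.45 m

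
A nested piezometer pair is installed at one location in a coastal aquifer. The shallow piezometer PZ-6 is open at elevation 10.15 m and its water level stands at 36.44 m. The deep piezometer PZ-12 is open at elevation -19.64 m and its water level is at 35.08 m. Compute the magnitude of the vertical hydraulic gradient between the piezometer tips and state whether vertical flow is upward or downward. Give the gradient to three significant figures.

|i_v| ≈ 0.0457; vertical flow is downward

Total head at PZ-6: h = 36.44 m (water level in the standpipe).
Total head at PZ-12: h = 35.08 m.
Δh = h(PZ-6) − h(PZ-12) = 36.44 − 35.08 = 1.36 m.
Vertical separation Δz = 10.15 − (-19.64) = 29.79 m.
|i_v| = |Δh| / Δz = 1.36 / 29.79 = 0.0457.
Head is higher in the shallow piezometer, so vertical flow is downward (recharge condition).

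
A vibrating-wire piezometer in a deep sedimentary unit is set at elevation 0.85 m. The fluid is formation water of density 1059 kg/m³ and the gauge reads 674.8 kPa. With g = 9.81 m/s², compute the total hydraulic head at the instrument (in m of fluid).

h ≈ 65.80 m

ψ = P/(ρg) = 674.8×1000 / (1059 × 9.81) = 64.95 m.
h = z + ψ = 0.85 + 64.95 = 65.80 m.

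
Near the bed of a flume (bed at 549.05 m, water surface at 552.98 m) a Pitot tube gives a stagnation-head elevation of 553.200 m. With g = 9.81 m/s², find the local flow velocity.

Near the bed, under hydrostatic conditions, the piezometric head (z + ψ) equals the free-surface elevation, 552.98 m.
Velocity head = total − piezometric = 553.200 − 552.98 = 0.220 m.
v = √(2g·h_v) = √(2 × 9.81 × 0.220) = 2.08 m/s.

v ≈ 2.08 m/s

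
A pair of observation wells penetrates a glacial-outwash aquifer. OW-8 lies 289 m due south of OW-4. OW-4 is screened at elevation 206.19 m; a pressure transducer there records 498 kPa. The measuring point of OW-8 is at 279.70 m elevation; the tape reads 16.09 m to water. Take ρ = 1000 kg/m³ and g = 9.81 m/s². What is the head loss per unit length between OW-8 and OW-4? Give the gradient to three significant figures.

Pressure head at OW-4: ψ = P/(ρg) = 498×1000 / (1000 × 9.81) = 50.76 m.
Total head at OW-4: h = z + ψ = 206.19 + 50.76 = 256.95 m.
Total head at OW-8: h = 279.70 − 16.09 = 263.61 m.
Head difference: h(OW-4) − h(OW-8) = 256.95 − 263.61 = -6.66 m.
Hydraulic gradient: i = |Δh| / L = 6.66 / 289 = 0.0230.

i ≈ 0.0230 m/m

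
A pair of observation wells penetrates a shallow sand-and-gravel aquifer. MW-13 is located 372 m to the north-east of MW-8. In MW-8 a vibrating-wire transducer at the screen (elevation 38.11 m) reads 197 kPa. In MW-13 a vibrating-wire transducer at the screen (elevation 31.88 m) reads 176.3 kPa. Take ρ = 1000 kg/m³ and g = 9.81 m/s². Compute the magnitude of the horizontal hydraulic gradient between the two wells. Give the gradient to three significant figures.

i ≈ 0.0224

Pressure head at MW-8: ψ = P/(ρg) = 197×1000 / (1000 × 9.81) = 20.08 m.
Total head at MW-8: h = z + ψ = 38.11 + 20.08 = 58.19 m.
Pressure head at MW-13: ψ = P/(ρg) = 176.3×1000 / (1000 × 9.81) = 17.97 m.
Total head at MW-13: h = z + ψ = 31.88 + 17.97 = 49.85 m.
Head difference: h(MW-8) − h(MW-13) = 58.19 − 49.85 = 8.34 m.
Hydraulic gradient: i = |Δh| / L = 8.34 / 372 = 0.0224.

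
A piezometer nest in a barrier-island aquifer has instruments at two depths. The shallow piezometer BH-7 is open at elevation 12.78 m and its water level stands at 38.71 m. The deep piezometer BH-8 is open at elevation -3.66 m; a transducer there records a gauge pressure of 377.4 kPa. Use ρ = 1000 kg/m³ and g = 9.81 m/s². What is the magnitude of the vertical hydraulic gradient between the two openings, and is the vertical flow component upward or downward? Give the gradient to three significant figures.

|i_v| ≈ 0.237; vertical flow is downward

Total head at BH-7: h = 38.71 m (water level in the standpipe).
Pressure head at BH-8: ψ = P/(ρg) = 377.4×1000 / (1000 × 9.81) = 38.47 m.
Total head at BH-8: h = z + ψ = -3.66 + 38.47 = 34.81 m.
Δh = h(BH-7) − h(BH-8) = 38.71 − 34.81 = 3.90 m.
Vertical separation Δz = 12.78 − (-3.66) = 16.44 m.
|i_v| = |Δh| / Δz = 3.90 / 16.44 = 0.237.
Head is higher in the shallow piezometer, so vertical flow is downward (recharge condition).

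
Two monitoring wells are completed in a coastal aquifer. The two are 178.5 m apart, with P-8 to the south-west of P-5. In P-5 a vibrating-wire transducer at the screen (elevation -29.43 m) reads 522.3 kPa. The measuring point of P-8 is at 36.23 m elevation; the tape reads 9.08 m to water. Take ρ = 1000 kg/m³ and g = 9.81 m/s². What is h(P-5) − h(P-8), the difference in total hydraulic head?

Δh ≈ -3.34 m

Pressure head at P-5: ψ = P/(ρg) = 522.3×1000 / (1000 × 9.81) = 53.24 m.
Total head at P-5: h = z + ψ = -29.43 + 53.24 = 23.81 m.
Total head at P-8: h = 36.23 − 9.08 = 27.15 m.
Head difference: h(P-5) − h(P-8) = 23.81 − 27.15 = -3.34 m.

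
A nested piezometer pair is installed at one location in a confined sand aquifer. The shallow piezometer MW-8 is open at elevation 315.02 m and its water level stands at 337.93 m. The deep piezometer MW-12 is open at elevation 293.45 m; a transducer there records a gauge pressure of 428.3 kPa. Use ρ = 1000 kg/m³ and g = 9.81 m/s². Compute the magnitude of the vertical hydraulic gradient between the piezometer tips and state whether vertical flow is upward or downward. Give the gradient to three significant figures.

|i_v| ≈ 0.0380; vertical flow is downward

Total head at MW-8: h = 337.93 m (water level in the standpipe).
Pressure head at MW-12: ψ = P/(ρg) = 428.3×1000 / (1000 × 9.81) = 43.66 m.
Total head at MW-12: h = z + ψ = 293.45 + 43.66 = 337.11 m.
Δh = h(MW-8) − h(MW-12) = 337.93 − 337.11 = 0.82 m.
Vertical separation Δz = 315.02 − 293.45 = 21.57 m.
|i_v| = |Δh| / Δz = 0.82 / 21.57 = 0.0380.
Head is higher in the shallow piezometer, so vertical flow is downward (recharge condition).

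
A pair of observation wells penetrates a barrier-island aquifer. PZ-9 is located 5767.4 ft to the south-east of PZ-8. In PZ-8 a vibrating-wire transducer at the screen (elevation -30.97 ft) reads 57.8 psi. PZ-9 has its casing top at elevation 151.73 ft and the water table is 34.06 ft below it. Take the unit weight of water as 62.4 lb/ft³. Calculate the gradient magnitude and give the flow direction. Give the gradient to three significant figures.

Pressure head at PZ-8: ψ = 144·P/γ = 144 × 57.8 / 62.4 = 133.38 ft.
Total head at PZ-8: h = z + ψ = -30.97 + 133.38 = 102.41 ft.
Total head at PZ-9: h = 151.73 − 34.06 = 117.67 ft.
Head difference: h(PZ-8) − h(PZ-9) = 102.41 − 117.67 = -15.26 ft.
Hydraulic gradient: i = |Δh| / L = 15.26 / 5767.4 = 0.00265.
Flow is from higher to lower head: from PZ-9 toward PZ-8, i.e. toward the north-west.

i ≈ 0.00265; groundwater flows toward the north-west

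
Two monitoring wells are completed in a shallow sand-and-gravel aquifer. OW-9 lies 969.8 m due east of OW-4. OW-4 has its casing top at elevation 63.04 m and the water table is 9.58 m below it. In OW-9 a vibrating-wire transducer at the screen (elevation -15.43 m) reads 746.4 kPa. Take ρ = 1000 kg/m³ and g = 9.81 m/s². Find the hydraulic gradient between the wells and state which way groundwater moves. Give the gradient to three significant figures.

Total head at OW-4: h = 63.04 − 9.58 = 53.46 m.
Pressure head at OW-9: ψ = P/(ρg) = 746.4×1000 / (1000 × 9.81) = 76.09 m.
Total head at OW-9: h = z + ψ = -15.43 + 76.09 = 60.66 m.
Head difference: h(OW-4) − h(OW-9) = 53.46 − 60.66 = -7.20 m.
Hydraulic gradient: i = |Δh| / L = 7.20 / 969.8 = 0.00742.
Flow is from higher to lower head: from OW-9 toward OW-4, i.e. toward the west.

i ≈ 0.00742; groundwater flows toward the west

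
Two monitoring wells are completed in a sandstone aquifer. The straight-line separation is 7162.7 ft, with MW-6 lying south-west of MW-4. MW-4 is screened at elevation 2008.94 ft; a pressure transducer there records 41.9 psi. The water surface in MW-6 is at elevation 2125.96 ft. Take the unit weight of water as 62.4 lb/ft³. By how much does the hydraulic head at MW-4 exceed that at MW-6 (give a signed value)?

Δh ≈ -20.33 ft

Pressure head at MW-4: ψ = 144·P/γ = 144 × 41.9 / 62.4 = 96.69 ft.
Total head at MW-4: h = z + ψ = 2008.94 + 96.69 = 2105.63 ft.
Total head at MW-6: h = 2125.96 ft (water level in the piezometer is the total head).
Head difference: h(MW-4) − h(MW-6) = 2105.63 − 2125.96 = -20.33 ft.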